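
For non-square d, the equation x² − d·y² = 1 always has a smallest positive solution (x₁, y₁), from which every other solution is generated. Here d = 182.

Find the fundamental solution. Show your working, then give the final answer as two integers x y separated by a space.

[13; 2,26] for √182; ℓ=2 ⇒ convergent index 1
a_0=13:  p_0=13·1+0=13,  q_0=13·0+1=1
a_1=2:  p_1=2·13+1=27,  q_1=2·1+0=2
fundamental: x₁=27, y₁=2  (since 729 − 182·4 = 1)

27 2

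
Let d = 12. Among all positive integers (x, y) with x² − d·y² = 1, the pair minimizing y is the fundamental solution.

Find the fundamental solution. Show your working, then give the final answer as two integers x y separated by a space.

√12 = [3; 2,6, …], period ℓ=2 (even) → k=1
step 0: (3, 1)  from 3·(1,0) + (0,1)
step 1: (7, 2)  from 2·(3,1) + (1,0)
→ (7, 2).  Check: 7²=49, 12·2²=48, difference 1.

7 2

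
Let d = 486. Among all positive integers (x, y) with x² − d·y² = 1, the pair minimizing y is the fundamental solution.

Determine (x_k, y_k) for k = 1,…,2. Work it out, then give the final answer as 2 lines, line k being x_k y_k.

[22; 22,44] for √486; ℓ=2 ⇒ convergent index 1
k=0  a_k=22  p_k/q_k = 22/1
k=1  a_k=22  p_k/q_k = 485/22
(x₁, y₁) = (485, 22);  485² − 486·22² = 1 ✓
(485+22√486)^2 = 470449 + 21340√486

485 22
470449 21340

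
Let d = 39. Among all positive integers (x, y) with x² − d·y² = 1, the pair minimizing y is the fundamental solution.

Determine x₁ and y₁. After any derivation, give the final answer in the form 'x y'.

25 4

[6; 4,12] for √39; ℓ=2 ⇒ convergent index 1
i=0: a=6 ⇒ p=6, q=1
i=1: a=4 ⇒ p=25, q=4
(x₁, y₁) = (25, 4);  25² − 39·4² = 1 ✓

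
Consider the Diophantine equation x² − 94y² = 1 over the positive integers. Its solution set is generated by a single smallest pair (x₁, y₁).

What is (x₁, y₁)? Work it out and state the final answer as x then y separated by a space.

2143295 221064

√94 = [9; 1,2,3,1,1,…,2,1,18, …], period ℓ=16 (even) → k=15
i=0: a=9 ⇒ p=9, q=1
…
i=2: a=2 ⇒ p=29, q=3
i=3: a=3 ⇒ p=97, q=10
i=4: a=1 ⇒ p=126, q=13
i=5: a=1 ⇒ p=223, q=23
…
i=7: a=1 ⇒ p=1464, q=151
…
i=9: a=1 ⇒ p=14417, q=1487
…
i=11: a=1 ⇒ p=99455, q=10258
i=12: a=1 ⇒ p=184493, q=19029
…
i=14: a=2 ⇒ p=1490361, q=153719
i=15: a=1 ⇒ p=2143295, q=221064
→ (2143295, 221064).  Check: 2143295²=4593713457025, 94·221064²=4593713457024, difference 1.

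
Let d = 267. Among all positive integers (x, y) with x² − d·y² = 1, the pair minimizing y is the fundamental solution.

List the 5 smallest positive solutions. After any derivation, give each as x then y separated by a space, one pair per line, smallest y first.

2402 147
11539207 706188
55434348026 3392527005
266306596377697 16297699025832
1279336833564108362 78294142727569923

√267 → a₀=16, period (2,1,15,1,2,32); ℓ=6 even so k=5
a_0=16:  p_0=16·1+0=16,  q_0=16·0+1=1
…
a_4=1:  p_4=1·768+49=817,  q_4=1·47+3=50
a_5=2:  p_5=2·817+768=2402,  q_5=2·50+47=147
fundamental: x₁=2402, y₁=147  (since 5769604 − 267·21609 = 1)
k=2:  x_2 = 2402·2402+267·147·147 = 11539207,  y_2 = 2402·147+147·2402 = 706188
k=3:  x_3 = 2402·11539207+267·147·706188 = 55434348026,  y_3 = 2402·706188+147·11539207 = 3392527005
k=4:  x_4 = 2402·55434348026+267·147·3392527005 = 266306596377697,  y_4 = 2402·3392527005+147·55434348026 = 16297699025832
k=5:  x_5 = 2402·266306596377697+267·147·16297699025832 = 1279336833564108362,  y_5 = 2402·16297699025832+147·266306596377697 = 78294142727569923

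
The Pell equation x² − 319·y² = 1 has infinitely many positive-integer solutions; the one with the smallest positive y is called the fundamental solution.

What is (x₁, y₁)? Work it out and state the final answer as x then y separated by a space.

12901780 722361

√319 = [17; 1,6,5,1,4,…,6,1,34, …], period ℓ=14 (even) → k=13
k=0  a_k=17  p_k/q_k = 17/1
…
k=2  a_k=6  p_k/q_k = 125/7
k=3  a_k=5  p_k/q_k = 643/36
…
k=5  a_k=4  p_k/q_k = 3715/208
…
k=7  a_k=1  p_k/q_k = 15628/875
k=8  a_k=3  p_k/q_k = 58797/3292
…
k=10  a_k=1  p_k/q_k = 309613/17335
k=11  a_k=5  p_k/q_k = 1798881/100718
k=12  a_k=6  p_k/q_k = 11102899/621643
k=13  a_k=1  p_k/q_k = 12901780/722361
(x₁, y₁) = (12901780, 722361);  12901780² − 319·722361² = 1 ✓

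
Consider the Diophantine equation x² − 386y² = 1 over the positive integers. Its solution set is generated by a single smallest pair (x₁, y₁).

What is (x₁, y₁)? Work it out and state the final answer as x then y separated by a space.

[19; 1,1,1,4,1,18,1,4,1,1,1,38] for √386; ℓ=12 ⇒ convergent index 11
i=0: a=19 ⇒ p=19, q=1
…
i=8: a=4 ⇒ p=32771, q=1668
…
i=10: a=1 ⇒ p=72163, q=3673
i=11: a=1 ⇒ p=111555, q=5678
fundamental: x₁=111555, y₁=5678  (since 12444518025 − 386·32239684 = 1)

111555 5678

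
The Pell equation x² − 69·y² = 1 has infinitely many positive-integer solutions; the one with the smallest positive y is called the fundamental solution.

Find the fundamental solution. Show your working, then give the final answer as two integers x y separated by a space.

√69 → a₀=8, period (3,3,1,4,1,3,3,16); ℓ=8 even so k=7
k=0  a_k=8  p_k/q_k = 8/1
k=1  a_k=3  p_k/q_k = 25/3
…
k=5  a_k=1  p_k/q_k = 623/75
k=6  a_k=3  p_k/q_k = 2384/287
k=7  a_k=3  p_k/q_k = 7775/936
(x₁, y₁) = (7775, 936);  7775² − 69·936² = 1 ✓

7775 936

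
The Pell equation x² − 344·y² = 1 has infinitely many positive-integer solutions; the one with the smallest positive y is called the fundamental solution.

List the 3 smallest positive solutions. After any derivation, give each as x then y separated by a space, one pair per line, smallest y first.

10405 561
216528049 11674410
4505948689285 242944471539

√344 = [18; 1,1,4,1,3,1,4,1,1,36, …], period ℓ=10 (even) → k=9
step 0: (18, 1)  from 18·(1,0) + (0,1)
…
step 2: (37, 2)  from 1·(19,1) + (18,1)
step 3: (167, 9)  from 4·(37,2) + (19,1)
step 4: (204, 11)  from 1·(167,9) + (37,2)
step 5: (779, 42)  from 3·(204,11) + (167,9)
step 6: (983, 53)  from 1·(779,42) + (204,11)
…
step 8: (5694, 307)  from 1·(4711,254) + (983,53)
step 9: (10405, 561)  from 1·(5694,307) + (4711,254)
fundamental: x₁=10405, y₁=561  (since 108264025 − 344·314721 = 1)
k=2:  x_2 = 10405·10405+344·561·561 = 216528049,  y_2 = 10405·561+561·10405 = 11674410
k=3:  x_3 = 10405·216528049+344·561·11674410 = 4505948689285,  y_3 = 10405·11674410+561·216528049 = 242944471539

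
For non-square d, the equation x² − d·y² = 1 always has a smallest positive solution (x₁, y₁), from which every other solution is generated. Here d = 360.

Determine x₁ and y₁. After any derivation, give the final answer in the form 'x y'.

19 1

[18; 1,36] for √360; ℓ=2 ⇒ convergent index 1
k=0  a_k=18  p_k/q_k = 18/1
k=1  a_k=1  p_k/q_k = 19/1
→ (19, 1).  Check: 19²=361, 360·1²=360, difference 1.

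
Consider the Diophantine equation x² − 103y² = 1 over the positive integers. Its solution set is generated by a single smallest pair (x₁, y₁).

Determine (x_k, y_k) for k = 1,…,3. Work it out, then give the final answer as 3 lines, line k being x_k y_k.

227528 22419
103537981567 10201900464
47115579739725224 4642436017523565

√103 → a₀=10, period (6,1,2,1,1,9,1,1,2,1,6,20); ℓ=12 even so k=11
a_0=10:  p_0=10·1+0=10,  q_0=10·0+1=1
…
a_2=1:  p_2=1·61+10=71,  q_2=1·6+1=7
…
a_4=1:  p_4=1·203+71=274,  q_4=1·20+7=27
a_5=1:  p_5=1·274+203=477,  q_5=1·27+20=47
…
a_7=1:  p_7=1·4567+477=5044,  q_7=1·450+47=497
a_8=1:  p_8=1·5044+4567=9611,  q_8=1·497+450=947
a_9=2:  p_9=2·9611+5044=24266,  q_9=2·947+497=2391
a_10=1:  p_10=1·24266+9611=33877,  q_10=1·2391+947=3338
a_11=6:  p_11=6·33877+24266=227528,  q_11=6·3338+2391=22419
fundamental: x₁=227528, y₁=22419  (since 51768990784 − 103·502611561 = 1)
(x_2, y_2) = (227528·227528 + 103·22419·22419, 227528·22419 + 22419·227528) = (103537981567, 10201900464)
(x_3, y_3) = (227528·103537981567 + 103·22419·10201900464, 227528·10201900464 + 22419·103537981567) = (47115579739725224, 4642436017523565)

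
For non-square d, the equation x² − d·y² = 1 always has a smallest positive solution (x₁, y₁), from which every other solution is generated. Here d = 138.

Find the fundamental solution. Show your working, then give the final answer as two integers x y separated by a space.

[11; 1,2,1,22] for √138; ℓ=4 ⇒ convergent index 3
a_0=11:  p_0=11·1+0=11,  q_0=11·0+1=1
a_1=1:  p_1=1·11+1=12,  q_1=1·1+0=1
a_2=2:  p_2=2·12+11=35,  q_2=2·1+1=3
a_3=1:  p_3=1·35+12=47,  q_3=1·3+1=4
fundamental: x₁=47, y₁=4  (since 2209 − 138·16 = 1)

47 4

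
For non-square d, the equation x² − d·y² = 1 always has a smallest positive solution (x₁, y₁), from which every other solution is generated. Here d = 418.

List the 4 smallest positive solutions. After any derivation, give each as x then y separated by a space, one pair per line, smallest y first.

33857 1656
2292592897 112134384
155240635393601 7593067676520
10511964382749705217 514156984535740896

√418 = [20; 2,4,20,4,2,40, …], period ℓ=6 (even) → k=5
k=0  a_k=20  p_k/q_k = 20/1
k=1  a_k=2  p_k/q_k = 41/2
k=2  a_k=4  p_k/q_k = 184/9
k=3  a_k=20  p_k/q_k = 3721/182
k=4  a_k=4  p_k/q_k = 15068/737
k=5  a_k=2  p_k/q_k = 33857/1656
(x₁, y₁) = (33857, 1656);  33857² − 418·1656² = 1 ✓
k=2:  x_2 = 33857·33857+418·1656·1656 = 2292592897,  y_2 = 33857·1656+1656·33857 = 112134384
k=3:  x_3 = 33857·2292592897+418·1656·112134384 = 155240635393601,  y_3 = 33857·112134384+1656·2292592897 = 7593067676520
k=4:  x_4 = 33857·155240635393601+418·1656·7593067676520 = 10511964382749705217,  y_4 = 33857·7593067676520+1656·155240635393601 = 514156984535740896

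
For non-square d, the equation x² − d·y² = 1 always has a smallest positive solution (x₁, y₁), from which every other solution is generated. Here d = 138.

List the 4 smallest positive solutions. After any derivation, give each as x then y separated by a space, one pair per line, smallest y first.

47 4
4417 376
415151 35340
39019777 3321584

√138 → a₀=11, period (1,2,1,22); ℓ=4 even so k=3
k=0  a_k=11  p_k/q_k = 11/1
k=1  a_k=1  p_k/q_k = 12/1
k=2  a_k=2  p_k/q_k = 35/3
k=3  a_k=1  p_k/q_k = 47/4
(x₁, y₁) = (47, 4);  47² − 138·4² = 1 ✓
(47+4√138)^2 = 4417 + 376√138
(47+4√138)^3 = 415151 + 35340√138
(47+4√138)^4 = 39019777 + 3321584√138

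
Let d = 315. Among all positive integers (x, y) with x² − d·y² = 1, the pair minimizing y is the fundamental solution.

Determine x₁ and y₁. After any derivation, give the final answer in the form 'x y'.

71 4

[17; 1,2,1,34] for √315; ℓ=4 ⇒ convergent index 3
i=0: a=17 ⇒ p=17, q=1
…
i=2: a=2 ⇒ p=53, q=3
i=3: a=1 ⇒ p=71, q=4
→ (71, 4).  Check: 71²=5041, 315·4²=5040, difference 1.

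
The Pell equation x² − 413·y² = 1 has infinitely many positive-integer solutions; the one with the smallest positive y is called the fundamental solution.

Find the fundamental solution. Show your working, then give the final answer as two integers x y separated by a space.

113399 5580

d=413: √d = [20; 3,9,1,4,1,9,3,40] (ℓ=8, even), read p_7/q_7
i=0: a=20 ⇒ p=20, q=1
i=1: a=3 ⇒ p=61, q=3
i=2: a=9 ⇒ p=569, q=28
i=3: a=1 ⇒ p=630, q=31
i=4: a=4 ⇒ p=3089, q=152
i=5: a=1 ⇒ p=3719, q=183
i=6: a=9 ⇒ p=36560, q=1799
i=7: a=3 ⇒ p=113399, q=5580
fundamental: x₁=113399, y₁=5580  (since 12859333201 − 413·31136400 = 1)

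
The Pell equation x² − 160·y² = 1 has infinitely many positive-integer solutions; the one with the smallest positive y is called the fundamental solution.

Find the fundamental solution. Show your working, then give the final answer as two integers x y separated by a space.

721 57

√160 = [12; 1,1,1,5,1,1,1,24, …], period ℓ=8 (even) → k=7
step 0: (12, 1)  from 12·(1,0) + (0,1)
…
step 2: (25, 2)  from 1·(13,1) + (12,1)
step 3: (38, 3)  from 1·(25,2) + (13,1)
step 4: (215, 17)  from 5·(38,3) + (25,2)
…
step 6: (468, 37)  from 1·(253,20) + (215,17)
step 7: (721, 57)  from 1·(468,37) + (253,20)
→ (721, 57).  Check: 721²=519841, 160·57²=519840, difference 1.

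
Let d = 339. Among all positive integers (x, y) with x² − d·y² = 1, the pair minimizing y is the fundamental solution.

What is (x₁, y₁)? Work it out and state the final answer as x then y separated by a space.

[18; 2,2,2,1,17,1,2,2,2,36] for √339; ℓ=10 ⇒ convergent index 9
step 0: (18, 1)  from 18·(1,0) + (0,1)
…
step 2: (92, 5)  from 2·(37,2) + (18,1)
…
step 8: (40359, 2192)  from 2·(17252,937) + (5855,318)
step 9: (97970, 5321)  from 2·(40359,2192) + (17252,937)
fundamental: x₁=97970, y₁=5321  (since 9598120900 − 339·28313041 = 1)

97970 5321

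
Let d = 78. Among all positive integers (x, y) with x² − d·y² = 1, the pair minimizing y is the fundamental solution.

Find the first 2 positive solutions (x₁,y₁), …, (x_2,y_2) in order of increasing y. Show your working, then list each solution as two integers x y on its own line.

53 6
5617 636

√78 = [8; 1,4,1,16, …], period ℓ=4 (even) → k=3
a_0=8:  p_0=8·1+0=8,  q_0=8·0+1=1
a_1=1:  p_1=1·8+1=9,  q_1=1·1+0=1
a_2=4:  p_2=4·9+8=44,  q_2=4·1+1=5
a_3=1:  p_3=1·44+9=53,  q_3=1·5+1=6
fundamental: x₁=53, y₁=6  (since 2809 − 78·36 = 1)
(53+6√78)^2 = 5617 + 636√78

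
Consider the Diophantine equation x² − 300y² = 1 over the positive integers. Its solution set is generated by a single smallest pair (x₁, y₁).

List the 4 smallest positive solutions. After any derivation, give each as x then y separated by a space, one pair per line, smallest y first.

[17; 3,8,3,34] for √300; ℓ=4 ⇒ convergent index 3
i=0: a=17 ⇒ p=17, q=1
i=1: a=3 ⇒ p=52, q=3
i=2: a=8 ⇒ p=433, q=25
i=3: a=3 ⇒ p=1351, q=78
(x₁, y₁) = (1351, 78);  1351² − 300·78² = 1 ✓
n=2: (1351,78)∘(1351,78) = (1351·1351+300·78·78, 1351·78+78·1351) = (3650401,210756)
n=3: (3650401,210756)∘(1351,78) = (1351·3650401+300·78·210756, 1351·210756+78·3650401) = (9863382151,569462634)
n=4: (9863382151,569462634)∘(1351,78) = (1351·9863382151+300·78·569462634, 1351·569462634+78·9863382151) = (26650854921601,1538687826312)

1351 78
3650401 210756
9863382151 569462634
26650854921601 1538687826312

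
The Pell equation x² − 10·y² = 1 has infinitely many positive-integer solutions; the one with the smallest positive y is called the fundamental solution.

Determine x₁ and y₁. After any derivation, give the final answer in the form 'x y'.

19 6

d=10: √d = [3; 6] (ℓ=1, odd), read p_1/q_1
k=0  a_k=3  p_k/q_k = 3/1
k=1  a_k=6  p_k/q_k = 19/6
→ (19, 6).  Check: 19²=361, 10·6²=360, difference 1.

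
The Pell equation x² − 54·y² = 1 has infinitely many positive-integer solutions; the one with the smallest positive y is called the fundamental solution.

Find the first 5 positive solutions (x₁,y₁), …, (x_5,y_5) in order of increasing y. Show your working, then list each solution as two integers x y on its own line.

485 66
470449 64020
456335045 62099334
442644523201 60236289960
429364731169925 58429139161866

√54 → a₀=7, period (2,1,6,1,2,14); ℓ=6 even so k=5
a_0=7:  p_0=7·1+0=7,  q_0=7·0+1=1
a_1=2:  p_1=2·7+1=15,  q_1=2·1+0=2
…
a_3=6:  p_3=6·22+15=147,  q_3=6·3+2=20
a_4=1:  p_4=1·147+22=169,  q_4=1·20+3=23
a_5=2:  p_5=2·169+147=485,  q_5=2·23+20=66
→ (485, 66).  Check: 485²=235225, 54·66²=235224, difference 1.
(485+66√54)^2 = 470449 + 64020√54
(485+66√54)^3 = 456335045 + 62099334√54
(485+66√54)^4 = 442644523201 + 60236289960√54
(485+66√54)^5 = 429364731169925 + 58429139161866√54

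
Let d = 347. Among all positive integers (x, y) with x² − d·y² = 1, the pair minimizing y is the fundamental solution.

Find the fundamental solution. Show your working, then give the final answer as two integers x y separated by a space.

641602 34443

√347 → a₀=18, period (1,1,1,2,4,…,1,1,36); ℓ=14 even so k=13
a_0=18:  p_0=18·1+0=18,  q_0=18·0+1=1
a_1=1:  p_1=1·18+1=19,  q_1=1·1+0=1
…
a_5=4:  p_5=4·149+56=652,  q_5=4·8+3=35
a_6=1:  p_6=1·652+149=801,  q_6=1·35+8=43
a_7=17:  p_7=17·801+652=14269,  q_7=17·43+35=766
a_8=1:  p_8=1·14269+801=15070,  q_8=1·766+43=809
a_9=4:  p_9=4·15070+14269=74549,  q_9=4·809+766=4002
…
a_12=1:  p_12=1·238717+164168=402885,  q_12=1·12815+8813=21628
a_13=1:  p_13=1·402885+238717=641602,  q_13=1·21628+12815=34443
→ (641602, 34443).  Check: 641602²=411653126404, 347·34443²=411653126403, difference 1.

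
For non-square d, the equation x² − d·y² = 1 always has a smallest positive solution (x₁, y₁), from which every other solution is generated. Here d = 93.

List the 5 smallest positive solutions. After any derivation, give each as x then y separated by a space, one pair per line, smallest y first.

√93 = [9; 1,1,1,4,6,4,1,1,1,18, …], period ℓ=10 (even) → k=9
a_0=9:  p_0=9·1+0=9,  q_0=9·0+1=1
a_1=1:  p_1=1·9+1=10,  q_1=1·1+0=1
a_2=1:  p_2=1·10+9=19,  q_2=1·1+1=2
a_3=1:  p_3=1·19+10=29,  q_3=1·2+1=3
…
a_7=1:  p_7=1·3491+839=4330,  q_7=1·362+87=449
a_8=1:  p_8=1·4330+3491=7821,  q_8=1·449+362=811
a_9=1:  p_9=1·7821+4330=12151,  q_9=1·811+449=1260
(x₁, y₁) = (12151, 1260);  12151² − 93·1260² = 1 ✓
(x_2, y_2) = (12151·12151 + 93·1260·1260, 12151·1260 + 1260·12151) = (295293601, 30620520)
(x_3, y_3) = (12151·295293601 + 93·1260·30620520, 12151·30620520 + 1260·295293601) = (7176225079351, 744139875780)
(x_4, y_4) = (12151·7176225079351 + 93·1260·744139875780, 12151·744139875780 + 1260·7176225079351) = (174396621583094401, 18084087230585040)
(x_5, y_5) = (12151·174396621583094401 + 93·1260·18084087230585040, 12151·18084087230585040 + 1260·174396621583094401) = (4238186690536135053751, 439479487133537766300)

12151 1260
295293601 30620520
7176225079351 744139875780
174396621583094401 18084087230585040
4238186690536135053751 439479487133537766300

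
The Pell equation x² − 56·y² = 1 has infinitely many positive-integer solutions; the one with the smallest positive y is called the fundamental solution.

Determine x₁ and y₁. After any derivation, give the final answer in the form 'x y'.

15 2

√56 = [7; 2,14, …], period ℓ=2 (even) → k=1
k=0  a_k=7  p_k/q_k = 7/1
k=1  a_k=2  p_k/q_k = 15/2
(x₁, y₁) = (15, 2);  15² − 56·2² = 1 ✓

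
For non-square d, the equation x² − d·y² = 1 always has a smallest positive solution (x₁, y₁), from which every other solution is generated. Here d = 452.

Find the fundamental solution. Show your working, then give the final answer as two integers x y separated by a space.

1204353 56648

[21; 3,1,5,3,10,3,5,1,3,42] for √452; ℓ=10 ⇒ convergent index 9
step 0: (21, 1)  from 21·(1,0) + (0,1)
…
step 8: (313483, 14745)  from 1·(263904,12413) + (49579,2332)
step 9: (1204353, 56648)  from 3·(313483,14745) + (263904,12413)
fundamental: x₁=1204353, y₁=56648  (since 1450466148609 − 452·3208995904 = 1)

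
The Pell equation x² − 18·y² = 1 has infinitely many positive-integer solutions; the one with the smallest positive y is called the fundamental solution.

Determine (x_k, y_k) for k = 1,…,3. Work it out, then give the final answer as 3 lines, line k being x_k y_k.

√18 = [4; 4,8, …], period ℓ=2 (even) → k=1
a_0=4:  p_0=4·1+0=4,  q_0=4·0+1=1
a_1=4:  p_1=4·4+1=17,  q_1=4·1+0=4
fundamental: x₁=17, y₁=4  (since 289 − 18·16 = 1)
(x_2, y_2) = (17·17 + 18·4·4, 17·4 + 4·17) = (577, 136)
(x_3, y_3) = (17·577 + 18·4·136, 17·136 + 4·577) = (19601, 4620)

17 4
577 136
19601 4620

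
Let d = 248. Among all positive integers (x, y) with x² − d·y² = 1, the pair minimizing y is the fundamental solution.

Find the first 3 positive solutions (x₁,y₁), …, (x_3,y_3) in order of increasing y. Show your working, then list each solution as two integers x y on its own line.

√248 = [15; 1,2,1,30, …], period ℓ=4 (even) → k=3
i=0: a=15 ⇒ p=15, q=1
i=1: a=1 ⇒ p=16, q=1
i=2: a=2 ⇒ p=47, q=3
i=3: a=1 ⇒ p=63, q=4
(x₁, y₁) = (63, 4);  63² − 248·4² = 1 ✓
(63+4√248)^2 = 7937 + 504√248
(63+4√248)^3 = 999999 + 63500√248

63 4
7937 504
999999 63500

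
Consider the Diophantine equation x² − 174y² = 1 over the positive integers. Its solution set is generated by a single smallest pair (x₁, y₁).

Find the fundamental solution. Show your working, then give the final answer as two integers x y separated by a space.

√174 → a₀=13, period (5,4,5,26); ℓ=4 even so k=3
k=0  a_k=13  p_k/q_k = 13/1
k=1  a_k=5  p_k/q_k = 66/5
k=2  a_k=4  p_k/q_k = 277/21
k=3  a_k=5  p_k/q_k = 1451/110
fundamental: x₁=1451, y₁=110  (since 2105401 − 174·12100 = 1)

1451 110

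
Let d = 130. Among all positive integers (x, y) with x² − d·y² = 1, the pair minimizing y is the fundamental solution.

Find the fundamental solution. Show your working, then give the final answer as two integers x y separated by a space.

6499 570

√130 → a₀=11, period (2,2,22); ℓ=3 odd so k=5
k=0  a_k=11  p_k/q_k = 11/1
…
k=2  a_k=2  p_k/q_k = 57/5
k=3  a_k=22  p_k/q_k = 1277/112
k=4  a_k=2  p_k/q_k = 2611/229
k=5  a_k=2  p_k/q_k = 6499/570
fundamental: x₁=6499, y₁=570  (since 42237001 − 130·324900 = 1)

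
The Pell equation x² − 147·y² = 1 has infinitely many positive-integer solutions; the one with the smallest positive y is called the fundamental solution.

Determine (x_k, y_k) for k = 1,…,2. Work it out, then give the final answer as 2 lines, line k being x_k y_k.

97 8
18817 1552

√147 = [12; 8,24, …], period ℓ=2 (even) → k=1
i=0: a=12 ⇒ p=12, q=1
i=1: a=8 ⇒ p=97, q=8
→ (97, 8).  Check: 97²=9409, 147·8²=9408, difference 1.
(97+8√147)^2 = 18817 + 1552√147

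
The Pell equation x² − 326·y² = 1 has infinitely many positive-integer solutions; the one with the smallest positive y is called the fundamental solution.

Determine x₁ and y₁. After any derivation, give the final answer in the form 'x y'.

325 18

√326 = [18; 18,36, …], period ℓ=2 (even) → k=1
i=0: a=18 ⇒ p=18, q=1
i=1: a=18 ⇒ p=325, q=18
(x₁, y₁) = (325, 18);  325² − 326·18² = 1 ✓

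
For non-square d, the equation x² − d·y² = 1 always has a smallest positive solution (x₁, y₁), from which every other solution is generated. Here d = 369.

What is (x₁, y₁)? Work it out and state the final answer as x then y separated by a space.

[19; 4,1,3,2,7,4,7,2,3,1,4,38] for √369; ℓ=12 ⇒ convergent index 11
i=0: a=19 ⇒ p=19, q=1
…
i=7: a=7 ⇒ p=184045, q=9581
…
i=10: a=1 ⇒ p=1758061, q=91521
i=11: a=4 ⇒ p=8396801, q=437120
(x₁, y₁) = (8396801, 437120);  8396801² − 369·437120² = 1 ✓

8396801 437120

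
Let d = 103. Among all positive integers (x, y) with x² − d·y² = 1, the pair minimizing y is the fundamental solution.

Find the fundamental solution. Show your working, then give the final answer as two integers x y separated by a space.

227528 22419

√103 → a₀=10, period (6,1,2,1,1,9,1,1,2,1,6,20); ℓ=12 even so k=11
a_0=10:  p_0=10·1+0=10,  q_0=10·0+1=1
a_1=6:  p_1=6·10+1=61,  q_1=6·1+0=6
a_2=1:  p_2=1·61+10=71,  q_2=1·6+1=7
a_3=2:  p_3=2·71+61=203,  q_3=2·7+6=20
a_4=1:  p_4=1·203+71=274,  q_4=1·20+7=27
a_5=1:  p_5=1·274+203=477,  q_5=1·27+20=47
a_6=9:  p_6=9·477+274=4567,  q_6=9·47+27=450
a_7=1:  p_7=1·4567+477=5044,  q_7=1·450+47=497
a_8=1:  p_8=1·5044+4567=9611,  q_8=1·497+450=947
…
a_10=1:  p_10=1·24266+9611=33877,  q_10=1·2391+947=3338
a_11=6:  p_11=6·33877+24266=227528,  q_11=6·3338+2391=22419
fundamental: x₁=227528, y₁=22419  (since 51768990784 − 103·502611561 = 1)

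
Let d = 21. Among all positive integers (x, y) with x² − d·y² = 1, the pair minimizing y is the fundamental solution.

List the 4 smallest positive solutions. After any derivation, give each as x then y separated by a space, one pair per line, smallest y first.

55 12
6049 1320
665335 145188
73180801 15969360

d=21: √d = [4; 1,1,2,1,1,8] (ℓ=6, even), read p_5/q_5
step 0: (4, 1)  from 4·(1,0) + (0,1)
step 1: (5, 1)  from 1·(4,1) + (1,0)
…
step 3: (23, 5)  from 2·(9,2) + (5,1)
step 4: (32, 7)  from 1·(23,5) + (9,2)
step 5: (55, 12)  from 1·(32,7) + (23,5)
fundamental: x₁=55, y₁=12  (since 3025 − 21·144 = 1)
n=2: (55,12)∘(55,12) = (55·55+21·12·12, 55·12+12·55) = (6049,1320)
n=3: (6049,1320)∘(55,12) = (55·6049+21·12·1320, 55·1320+12·6049) = (665335,145188)
n=4: (665335,145188)∘(55,12) = (55·665335+21·12·145188, 55·145188+12·665335) = (73180801,15969360)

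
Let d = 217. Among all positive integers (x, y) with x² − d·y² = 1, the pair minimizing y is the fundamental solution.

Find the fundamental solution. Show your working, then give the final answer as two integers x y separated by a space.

3844063 260952

[14; 1,2,1,2,1,…,2,1,28] for √217; ℓ=16 ⇒ convergent index 15
k=0  a_k=14  p_k/q_k = 14/1
k=1  a_k=1  p_k/q_k = 15/1
k=2  a_k=2  p_k/q_k = 44/3
…
k=6  a_k=1  p_k/q_k = 383/26
…
k=9  a_k=9  p_k/q_k = 139163/9447
k=10  a_k=1  p_k/q_k = 154218/10469
…
k=14  a_k=2  p_k/q_k = 2809702/190735
k=15  a_k=1  p_k/q_k = 3844063/260952
(x₁, y₁) = (3844063, 260952);  3844063² − 217·260952² = 1 ✓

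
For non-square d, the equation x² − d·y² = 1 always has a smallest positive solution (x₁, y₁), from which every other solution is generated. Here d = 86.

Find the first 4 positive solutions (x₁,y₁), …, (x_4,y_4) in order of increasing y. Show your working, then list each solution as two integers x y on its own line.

10405 1122
216528049 23348820
4505948689285 485888943078
93768792007492801 10111348882104360

√86 → a₀=9, period (3,1,1,1,8,1,1,1,3,18); ℓ=10 even so k=9
k=0  a_k=9  p_k/q_k = 9/1
k=1  a_k=3  p_k/q_k = 28/3
k=2  a_k=1  p_k/q_k = 37/4
…
k=4  a_k=1  p_k/q_k = 102/11
k=5  a_k=8  p_k/q_k = 881/95
k=6  a_k=1  p_k/q_k = 983/106
k=7  a_k=1  p_k/q_k = 1864/201
k=8  a_k=1  p_k/q_k = 2847/307
k=9  a_k=3  p_k/q_k = 10405/1122
(x₁, y₁) = (10405, 1122);  10405² − 86·1122² = 1 ✓
(x_2, y_2) = (10405·10405 + 86·1122·1122, 10405·1122 + 1122·10405) = (216528049, 23348820)
(x_3, y_3) = (10405·216528049 + 86·1122·23348820, 10405·23348820 + 1122·216528049) = (4505948689285, 485888943078)
(x_4, y_4) = (10405·4505948689285 + 86·1122·485888943078, 10405·485888943078 + 1122·4505948689285) = (93768792007492801, 10111348882104360)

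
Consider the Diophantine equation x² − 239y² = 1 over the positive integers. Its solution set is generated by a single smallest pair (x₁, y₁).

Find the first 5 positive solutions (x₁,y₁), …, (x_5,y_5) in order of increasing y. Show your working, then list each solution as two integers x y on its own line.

√239 = [15; 2,5,1,2,4,15,4,2,1,5,2,30, …], period ℓ=12 (even) → k=11
a_0=15:  p_0=15·1+0=15,  q_0=15·0+1=1
…
a_2=5:  p_2=5·31+15=170,  q_2=5·2+1=11
a_3=1:  p_3=1·170+31=201,  q_3=1·11+2=13
…
a_5=4:  p_5=4·572+201=2489,  q_5=4·37+13=161
a_6=15:  p_6=15·2489+572=37907,  q_6=15·161+37=2452
a_7=4:  p_7=4·37907+2489=154117,  q_7=4·2452+161=9969
a_8=2:  p_8=2·154117+37907=346141,  q_8=2·9969+2452=22390
a_9=1:  p_9=1·346141+154117=500258,  q_9=1·22390+9969=32359
a_10=5:  p_10=5·500258+346141=2847431,  q_10=5·32359+22390=184185
a_11=2:  p_11=2·2847431+500258=6195120,  q_11=2·184185+32359=400729
→ (6195120, 400729).  Check: 6195120²=38379511814400, 239·400729²=38379511814399, difference 1.
k=2:  x_2 = 6195120·6195120+239·400729·400729 = 76759023628799,  y_2 = 6195120·400729+400729·6195120 = 4965128484960
k=3:  x_3 = 6195120·76759023628799+239·400729·4965128484960 = 951062724926484326640,  y_3 = 6195120·4965128484960+400729·76759023628799 = 61519133559490389671
k=4:  x_4 = 6195120·951062724926484326640+239·400729·61519133559490389671 = 11783895416893046404284364801,  y_4 = 6195120·61519133559490389671+400729·951062724926484326640 = 762236829394135240588726080
k=5:  x_5 = 6195120·11783895416893046404284364801+239·400729·762236829394135240588726080 = 146005292350203948217495381647615600,  y_5 = 6195120·762236829394135240588726080+400729·11783895416893046404284364801 = 9444297253032328704218497935069529

6195120 400729
76759023628799 4965128484960
951062724926484326640 61519133559490389671
11783895416893046404284364801 762236829394135240588726080
146005292350203948217495381647615600 9444297253032328704218497935069529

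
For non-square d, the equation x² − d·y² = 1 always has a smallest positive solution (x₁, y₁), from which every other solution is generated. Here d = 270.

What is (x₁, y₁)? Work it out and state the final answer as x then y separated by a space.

5291 322

d=270: √d = [16; 2,3,6,3,2,32] (ℓ=6, even), read p_5/q_5
i=0: a=16 ⇒ p=16, q=1
…
i=4: a=3 ⇒ p=2284, q=139
i=5: a=2 ⇒ p=5291, q=322
(x₁, y₁) = (5291, 322);  5291² − 270·322² = 1 ✓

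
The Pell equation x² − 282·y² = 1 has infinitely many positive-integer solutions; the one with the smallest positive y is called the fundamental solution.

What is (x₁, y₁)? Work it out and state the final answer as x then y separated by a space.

2351 140

√282 = [16; 1,3,1,4,1,3,1,32, …], period ℓ=8 (even) → k=7
step 0: (16, 1)  from 16·(1,0) + (0,1)
step 1: (17, 1)  from 1·(16,1) + (1,0)
step 2: (67, 4)  from 3·(17,1) + (16,1)
…
step 4: (403, 24)  from 4·(84,5) + (67,4)
…
step 6: (1864, 111)  from 3·(487,29) + (403,24)
step 7: (2351, 140)  from 1·(1864,111) + (487,29)
→ (2351, 140).  Check: 2351²=5527201, 282·140²=5527200, difference 1.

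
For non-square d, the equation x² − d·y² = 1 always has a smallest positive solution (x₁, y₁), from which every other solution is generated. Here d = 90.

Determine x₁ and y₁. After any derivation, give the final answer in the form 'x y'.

19 2

[9; 2,18] for √90; ℓ=2 ⇒ convergent index 1
a_0=9:  p_0=9·1+0=9,  q_0=9·0+1=1
a_1=2:  p_1=2·9+1=19,  q_1=2·1+0=2
fundamental: x₁=19, y₁=2  (since 361 − 90·4 = 1)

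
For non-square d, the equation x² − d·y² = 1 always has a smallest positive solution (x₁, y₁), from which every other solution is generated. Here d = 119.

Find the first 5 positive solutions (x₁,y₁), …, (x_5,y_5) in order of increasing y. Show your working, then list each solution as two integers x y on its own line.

√119 → a₀=10, period (1,9,1,20); ℓ=4 even so k=3
a_0=10:  p_0=10·1+0=10,  q_0=10·0+1=1
a_1=1:  p_1=1·10+1=11,  q_1=1·1+0=1
a_2=9:  p_2=9·11+10=109,  q_2=9·1+1=10
a_3=1:  p_3=1·109+11=120,  q_3=1·10+1=11
fundamental: x₁=120, y₁=11  (since 14400 − 119·121 = 1)
k=2:  x_2 = 120·120+119·11·11 = 28799,  y_2 = 120·11+11·120 = 2640
k=3:  x_3 = 120·28799+119·11·2640 = 6911640,  y_3 = 120·2640+11·28799 = 633589
k=4:  x_4 = 120·6911640+119·11·633589 = 1658764801,  y_4 = 120·633589+11·6911640 = 152058720
k=5:  x_5 = 120·1658764801+119·11·152058720 = 398096640600,  y_5 = 120·152058720+11·1658764801 = 36493459211

120 11
28799 2640
6911640 633589
1658764801 152058720
398096640600 36493459211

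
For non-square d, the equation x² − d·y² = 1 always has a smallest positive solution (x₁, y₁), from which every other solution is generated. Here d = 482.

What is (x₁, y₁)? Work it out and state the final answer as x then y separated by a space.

d=482: √d = [21; 1,20,1,42] (ℓ=4, even), read p_3/q_3
step 0: (21, 1)  from 21·(1,0) + (0,1)
step 1: (22, 1)  from 1·(21,1) + (1,0)
step 2: (461, 21)  from 20·(22,1) + (21,1)
step 3: (483, 22)  from 1·(461,21) + (22,1)
(x₁, y₁) = (483, 22);  483² − 482·22² = 1 ✓

483 22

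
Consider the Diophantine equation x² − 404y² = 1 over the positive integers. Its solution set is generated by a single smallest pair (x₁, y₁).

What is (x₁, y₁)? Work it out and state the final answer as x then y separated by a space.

201 10

[20; 10,40] for √404; ℓ=2 ⇒ convergent index 1
a_0=20:  p_0=20·1+0=20,  q_0=20·0+1=1
a_1=10:  p_1=10·20+1=201,  q_1=10·1+0=10
(x₁, y₁) = (201, 10);  201² − 404·10² = 1 ✓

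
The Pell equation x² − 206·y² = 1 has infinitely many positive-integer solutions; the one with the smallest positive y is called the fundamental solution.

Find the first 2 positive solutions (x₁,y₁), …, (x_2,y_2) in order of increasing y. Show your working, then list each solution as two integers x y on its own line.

59535 4148
7088832449 493902360

[14; 2,1,5,14,5,1,2,28] for √206; ℓ=8 ⇒ convergent index 7
k=0  a_k=14  p_k/q_k = 14/1
k=1  a_k=2  p_k/q_k = 29/2
k=2  a_k=1  p_k/q_k = 43/3
k=3  a_k=5  p_k/q_k = 244/17
k=4  a_k=14  p_k/q_k = 3459/241
k=5  a_k=5  p_k/q_k = 17539/1222
k=6  a_k=1  p_k/q_k = 20998/1463
k=7  a_k=2  p_k/q_k = 59535/4148
→ (59535, 4148).  Check: 59535²=3544416225, 206·4148²=3544416224, difference 1.
k=2:  x_2 = 59535·59535+206·4148·4148 = 7088832449,  y_2 = 59535·4148+4148·59535 = 493902360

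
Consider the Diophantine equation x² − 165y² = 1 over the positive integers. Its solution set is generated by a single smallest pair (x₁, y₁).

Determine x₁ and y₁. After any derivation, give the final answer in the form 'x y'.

1079 84

√165 → a₀=12, period (1,5,2,5,1,24); ℓ=6 even so k=5
a_0=12:  p_0=12·1+0=12,  q_0=12·0+1=1
…
a_3=2:  p_3=2·77+13=167,  q_3=2·6+1=13
a_4=5:  p_4=5·167+77=912,  q_4=5·13+6=71
a_5=1:  p_5=1·912+167=1079,  q_5=1·71+13=84
(x₁, y₁) = (1079, 84);  1079² − 165·84² = 1 ✓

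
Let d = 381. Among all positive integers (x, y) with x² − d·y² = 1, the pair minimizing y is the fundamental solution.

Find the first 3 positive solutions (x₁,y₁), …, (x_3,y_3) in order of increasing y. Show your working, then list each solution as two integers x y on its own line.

[19; 1,1,12,1,1,38] for √381; ℓ=6 ⇒ convergent index 5
i=0: a=19 ⇒ p=19, q=1
…
i=4: a=1 ⇒ p=527, q=27
i=5: a=1 ⇒ p=1015, q=52
→ (1015, 52).  Check: 1015²=1030225, 381·52²=1030224, difference 1.
k=2:  x_2 = 1015·1015+381·52·52 = 2060449,  y_2 = 1015·52+52·1015 = 105560
k=3:  x_3 = 1015·2060449+381·52·105560 = 4182710455,  y_3 = 1015·105560+52·2060449 = 214286748

1015 52
2060449 105560
4182710455 214286748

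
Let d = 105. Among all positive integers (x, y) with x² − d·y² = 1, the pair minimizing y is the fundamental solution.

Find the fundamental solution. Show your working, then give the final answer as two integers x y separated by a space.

[10; 4,20] for √105; ℓ=2 ⇒ convergent index 1
i=0: a=10 ⇒ p=10, q=1
i=1: a=4 ⇒ p=41, q=4
→ (41, 4).  Check: 41²=1681, 105·4²=1680, difference 1.

41 4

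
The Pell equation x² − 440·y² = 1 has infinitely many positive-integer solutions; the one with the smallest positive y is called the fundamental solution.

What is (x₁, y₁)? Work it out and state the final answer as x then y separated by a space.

[20; 1,40] for √440; ℓ=2 ⇒ convergent index 1
step 0: (20, 1)  from 20·(1,0) + (0,1)
step 1: (21, 1)  from 1·(20,1) + (1,0)
fundamental: x₁=21, y₁=1  (since 441 − 440·1 = 1)

21 1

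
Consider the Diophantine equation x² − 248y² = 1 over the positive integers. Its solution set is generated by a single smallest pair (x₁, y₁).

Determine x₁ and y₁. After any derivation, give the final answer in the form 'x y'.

63 4

√248 = [15; 1,2,1,30, …], period ℓ=4 (even) → k=3
a_0=15:  p_0=15·1+0=15,  q_0=15·0+1=1
a_1=1:  p_1=1·15+1=16,  q_1=1·1+0=1
a_2=2:  p_2=2·16+15=47,  q_2=2·1+1=3
a_3=1:  p_3=1·47+16=63,  q_3=1·3+1=4
(x₁, y₁) = (63, 4);  63² − 248·4² = 1 ✓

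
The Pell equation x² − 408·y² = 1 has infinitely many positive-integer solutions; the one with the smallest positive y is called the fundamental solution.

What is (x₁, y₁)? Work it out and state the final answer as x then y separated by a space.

101 5

[20; 5,40] for √408; ℓ=2 ⇒ convergent index 1
step 0: (20, 1)  from 20·(1,0) + (0,1)
step 1: (101, 5)  from 5·(20,1) + (1,0)
fundamental: x₁=101, y₁=5  (since 10201 − 408·25 = 1)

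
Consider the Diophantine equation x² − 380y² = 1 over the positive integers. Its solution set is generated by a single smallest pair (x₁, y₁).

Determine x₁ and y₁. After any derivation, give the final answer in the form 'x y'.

[19; 2,38] for √380; ℓ=2 ⇒ convergent index 1
step 0: (19, 1)  from 19·(1,0) + (0,1)
step 1: (39, 2)  from 2·(19,1) + (1,0)
→ (39, 2).  Check: 39²=1521, 380·2²=1520, difference 1.

39 2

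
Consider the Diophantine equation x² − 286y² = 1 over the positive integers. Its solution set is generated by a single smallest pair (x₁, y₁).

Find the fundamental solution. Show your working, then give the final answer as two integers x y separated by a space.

561835 33222

√286 → a₀=16, period (1,10,3,3,2,3,3,10,1,32); ℓ=10 even so k=9
i=0: a=16 ⇒ p=16, q=1
…
i=2: a=10 ⇒ p=186, q=11
…
i=4: a=3 ⇒ p=1911, q=113
i=5: a=2 ⇒ p=4397, q=260
…
i=8: a=10 ⇒ p=512132, q=30283
i=9: a=1 ⇒ p=561835, q=33222
→ (561835, 33222).  Check: 561835²=315658567225, 286·33222²=315658567224, difference 1.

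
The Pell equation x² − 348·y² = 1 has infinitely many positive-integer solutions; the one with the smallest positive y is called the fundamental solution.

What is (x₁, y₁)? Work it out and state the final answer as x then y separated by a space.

√348 → a₀=18, period (1,1,1,8,1,1,1,36); ℓ=8 even so k=7
step 0: (18, 1)  from 18·(1,0) + (0,1)
step 1: (19, 1)  from 1·(18,1) + (1,0)
…
step 4: (485, 26)  from 8·(56,3) + (37,2)
step 5: (541, 29)  from 1·(485,26) + (56,3)
step 6: (1026, 55)  from 1·(541,29) + (485,26)
step 7: (1567, 84)  from 1·(1026,55) + (541,29)
fundamental: x₁=1567, y₁=84  (since 2455489 − 348·7056 = 1)

1567 84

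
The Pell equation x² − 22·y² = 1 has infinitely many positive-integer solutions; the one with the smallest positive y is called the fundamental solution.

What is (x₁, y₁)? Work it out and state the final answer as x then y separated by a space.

[4; 1,2,4,2,1,8] for √22; ℓ=6 ⇒ convergent index 5
k=0  a_k=4  p_k/q_k = 4/1
k=1  a_k=1  p_k/q_k = 5/1
k=2  a_k=2  p_k/q_k = 14/3
k=3  a_k=4  p_k/q_k = 61/13
k=4  a_k=2  p_k/q_k = 136/29
k=5  a_k=1  p_k/q_k = 197/42
→ (197, 42).  Check: 197²=38809, 22·42²=38808, difference 1.

197 42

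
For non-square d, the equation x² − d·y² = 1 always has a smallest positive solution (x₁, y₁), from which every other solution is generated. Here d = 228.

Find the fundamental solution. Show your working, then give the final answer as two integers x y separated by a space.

[15; 10,30] for √228; ℓ=2 ⇒ convergent index 1
i=0: a=15 ⇒ p=15, q=1
i=1: a=10 ⇒ p=151, q=10
fundamental: x₁=151, y₁=10  (since 22801 − 228·100 = 1)

151 10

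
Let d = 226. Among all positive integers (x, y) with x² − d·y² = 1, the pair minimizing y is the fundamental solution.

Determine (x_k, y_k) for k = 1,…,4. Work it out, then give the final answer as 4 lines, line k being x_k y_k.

√226 = [15; 30, …], period ℓ=1 (odd) → k=1
step 0: (15, 1)  from 15·(1,0) + (0,1)
step 1: (451, 30)  from 30·(15,1) + (1,0)
→ (451, 30).  Check: 451²=203401, 226·30²=203400, difference 1.
n=2: (451,30)∘(451,30) = (451·451+226·30·30, 451·30+30·451) = (406801,27060)
n=3: (406801,27060)∘(451,30) = (451·406801+226·30·27060, 451·27060+30·406801) = (366934051,24408090)
n=4: (366934051,24408090)∘(451,30) = (451·366934051+226·30·24408090, 451·24408090+30·366934051) = (330974107201,22016070120)

451 30
406801 27060
366934051 24408090
330974107201 22016070120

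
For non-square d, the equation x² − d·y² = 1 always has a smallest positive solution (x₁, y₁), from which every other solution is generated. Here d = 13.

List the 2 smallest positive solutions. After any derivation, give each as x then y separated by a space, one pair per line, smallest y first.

649 180
842401 233640

√13 → a₀=3, period (1,1,1,1,6); ℓ=5 odd so k=9
k=0  a_k=3  p_k/q_k = 3/1
k=1  a_k=1  p_k/q_k = 4/1
…
k=3  a_k=1  p_k/q_k = 11/3
k=4  a_k=1  p_k/q_k = 18/5
k=5  a_k=6  p_k/q_k = 119/33
…
k=8  a_k=1  p_k/q_k = 393/109
k=9  a_k=1  p_k/q_k = 649/180
→ (649, 180).  Check: 649²=421201, 13·180²=421200, difference 1.
k=2:  x_2 = 649·649+13·180·180 = 842401,  y_2 = 649·180+180·649 = 233640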